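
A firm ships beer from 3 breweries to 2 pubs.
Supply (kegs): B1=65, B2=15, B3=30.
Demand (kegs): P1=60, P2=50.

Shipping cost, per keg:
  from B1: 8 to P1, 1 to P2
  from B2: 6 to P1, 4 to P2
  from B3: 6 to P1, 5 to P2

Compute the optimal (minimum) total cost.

440

An optimal shipping plan:
  B1 to P1: 15 × 8 = 120
  B1 to P2: 50 × 1 = 50
  B2 to P1: 15 × 6 = 90
  B3 to P1: 30 × 6 = 180
Total = 120 + 50 + 90 + 180 = 440.
(Supply check: B1 ships 65; B2 ships 15; B3 ships 30.)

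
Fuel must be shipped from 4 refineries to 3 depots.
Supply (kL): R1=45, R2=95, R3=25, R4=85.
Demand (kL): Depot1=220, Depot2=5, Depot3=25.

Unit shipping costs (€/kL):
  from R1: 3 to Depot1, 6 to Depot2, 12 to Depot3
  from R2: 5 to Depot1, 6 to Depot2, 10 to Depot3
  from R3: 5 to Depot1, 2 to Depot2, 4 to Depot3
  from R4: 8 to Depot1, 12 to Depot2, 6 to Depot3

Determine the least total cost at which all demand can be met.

1350

An optimal shipping plan:
  R1->Depot1: 45 × €3 = €135
  R2->Depot1: 95 × €5 = €475
  R3->Depot1: 20 × €5 = €100
  R3->Depot2: 5 × €2 = €10
  R4->Depot1: 60 × €8 = €480
  R4->Depot3: 25 × €6 = €150
Total = 135 + 475 + 100 + 10 + 480 + 150 = €1350.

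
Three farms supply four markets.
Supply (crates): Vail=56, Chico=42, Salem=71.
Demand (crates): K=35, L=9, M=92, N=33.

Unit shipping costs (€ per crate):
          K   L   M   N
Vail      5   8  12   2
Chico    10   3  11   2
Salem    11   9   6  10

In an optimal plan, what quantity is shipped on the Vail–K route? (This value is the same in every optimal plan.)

35

Solving gives:
  Vail to K: 35 × €5 = €175
  Vail to N: 21 × €2 = €42
  Chico to L: 9 × €3 = €27
  Chico to M: 21 × €11 = €231
  Chico to N: 12 × €2 = €24
  Salem to M: 71 × €6 = €426
Total cost = €925.
So Vail→K carries 35 crates.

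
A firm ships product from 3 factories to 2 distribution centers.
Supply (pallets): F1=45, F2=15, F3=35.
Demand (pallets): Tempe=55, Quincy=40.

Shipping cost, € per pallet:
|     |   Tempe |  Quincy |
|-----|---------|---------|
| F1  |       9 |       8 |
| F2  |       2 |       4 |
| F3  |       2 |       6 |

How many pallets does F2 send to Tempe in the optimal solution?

15

The minimum-cost plan:
  F1 to Tempe: 5 × €9 = €45
  F1 to Quincy: 40 × €8 = €320
  F2 to Tempe: 15 × €2 = €30
  F3 to Tempe: 35 × €2 = €70
Total cost = €465.
So F2→Tempe carries 15 pallets.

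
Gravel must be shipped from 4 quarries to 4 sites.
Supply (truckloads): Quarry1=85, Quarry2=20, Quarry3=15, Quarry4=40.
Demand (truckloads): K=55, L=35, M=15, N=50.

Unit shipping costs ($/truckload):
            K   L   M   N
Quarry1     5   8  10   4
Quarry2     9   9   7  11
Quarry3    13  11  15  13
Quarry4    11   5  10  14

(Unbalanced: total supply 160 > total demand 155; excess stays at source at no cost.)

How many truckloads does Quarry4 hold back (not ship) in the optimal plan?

Minimum-cost shipments:
  Quarry1 to K: 35 × $5 = $175
  Quarry1 to N: 50 × $4 = $200
  Quarry2 to K: 5 × $9 = $45
  Quarry2 to M: 15 × $7 = $105
  Quarry3 to K: 10 × $13 = $130
  Quarry4 to K: 5 × $11 = $55
  Quarry4 to L: 35 × $5 = $175
Total cost = $885.
Quarry4 ships 40 of its 40, leaving 0.

0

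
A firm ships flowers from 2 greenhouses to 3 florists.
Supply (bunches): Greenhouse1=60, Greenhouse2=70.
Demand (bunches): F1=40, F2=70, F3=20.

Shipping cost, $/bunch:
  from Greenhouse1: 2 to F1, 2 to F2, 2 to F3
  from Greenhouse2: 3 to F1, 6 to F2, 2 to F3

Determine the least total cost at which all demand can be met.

340

Optimal allocation:
  Greenhouse1->F2: 60 × $2 = $120
  Greenhouse2->F1: 40 × $3 = $120
  Greenhouse2->F2: 10 × $6 = $60
  Greenhouse2->F3: 20 × $2 = $40
Total = 120 + 120 + 60 + 40 = $340.
(Supply check: Greenhouse1 ships 60; Greenhouse2 ships 70.)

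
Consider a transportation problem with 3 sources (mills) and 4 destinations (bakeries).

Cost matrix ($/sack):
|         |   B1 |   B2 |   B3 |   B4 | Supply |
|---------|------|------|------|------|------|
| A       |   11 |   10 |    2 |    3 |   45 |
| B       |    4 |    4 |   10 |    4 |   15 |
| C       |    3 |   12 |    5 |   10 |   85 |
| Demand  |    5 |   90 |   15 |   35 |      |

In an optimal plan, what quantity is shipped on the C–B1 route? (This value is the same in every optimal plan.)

5

The minimum-cost plan:
  A to B3: 10 × $2 = $20
  A to B4: 35 × $3 = $105
  B to B2: 15 × $4 = $60
  C to B1: 5 × $3 = $15
  C to B2: 75 × $12 = $900
  C to B3: 5 × $5 = $25
Total cost = $1125.
So C→B1 carries 5 sacks.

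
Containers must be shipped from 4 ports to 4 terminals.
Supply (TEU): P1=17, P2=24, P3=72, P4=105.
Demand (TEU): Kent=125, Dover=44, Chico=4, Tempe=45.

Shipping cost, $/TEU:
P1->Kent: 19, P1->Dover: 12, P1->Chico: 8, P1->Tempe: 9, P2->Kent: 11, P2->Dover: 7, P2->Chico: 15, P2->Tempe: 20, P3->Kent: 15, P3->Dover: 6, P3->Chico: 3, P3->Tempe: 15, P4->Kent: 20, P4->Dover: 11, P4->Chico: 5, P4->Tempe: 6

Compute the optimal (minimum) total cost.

2681

Optimal allocation:
  P1->Kent: 17 × $19 = $323
  P2->Kent: 24 × $11 = $264
  P3->Kent: 72 × $15 = $1080
  P4->Kent: 12 × $20 = $240
  P4->Dover: 44 × $11 = $484
  P4->Chico: 4 × $5 = $20
  P4->Tempe: 45 × $6 = $270
Total = 323 + 264 + 1080 + 240 + 484 + 20 + 270 = $2681.
(Supply check: P1 ships 17; P2 ships 24; P3 ships 72; P4 ships 105.)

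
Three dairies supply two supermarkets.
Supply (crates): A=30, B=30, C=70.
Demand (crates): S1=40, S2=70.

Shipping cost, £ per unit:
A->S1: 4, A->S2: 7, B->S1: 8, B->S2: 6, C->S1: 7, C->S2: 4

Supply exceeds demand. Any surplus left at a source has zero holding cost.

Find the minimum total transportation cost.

480

Optimal allocation:
  A–S1: 30 × £4 = £120
  B–S1: 10 × £8 = £80
  C–S2: 70 × £4 = £280
Total = 120 + 80 + 280 = £480.
(Supply check: A ships 30; B ships 10; C ships 70.)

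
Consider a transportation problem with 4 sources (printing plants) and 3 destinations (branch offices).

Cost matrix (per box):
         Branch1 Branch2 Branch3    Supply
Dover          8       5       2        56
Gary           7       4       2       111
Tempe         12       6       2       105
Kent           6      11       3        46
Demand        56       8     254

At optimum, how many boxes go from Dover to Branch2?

0

Optimal shipments:
  Dover–Branch3: 56 × 2 = 112
  Gary–Branch1: 10 × 7 = 70
  Gary–Branch2: 8 × 4 = 32
  Gary–Branch3: 93 × 2 = 186
  Tempe–Branch3: 105 × 2 = 210
  Kent–Branch1: 46 × 6 = 276
Total cost = 886.
The route Dover→Branch2 is not used.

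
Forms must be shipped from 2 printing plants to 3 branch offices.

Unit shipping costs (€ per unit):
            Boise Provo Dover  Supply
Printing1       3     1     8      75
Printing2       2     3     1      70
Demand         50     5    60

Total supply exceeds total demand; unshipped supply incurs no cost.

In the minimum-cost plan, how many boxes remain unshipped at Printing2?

An optimal plan:
  Printing1 to Boise: 40 × €3 = €120
  Printing1 to Provo: 5 × €1 = €5
  Printing2 to Boise: 10 × €2 = €20
  Printing2 to Dover: 60 × €1 = €60
Total cost = €205.
Printing2 ships 70 of its 70, leaving 0.

0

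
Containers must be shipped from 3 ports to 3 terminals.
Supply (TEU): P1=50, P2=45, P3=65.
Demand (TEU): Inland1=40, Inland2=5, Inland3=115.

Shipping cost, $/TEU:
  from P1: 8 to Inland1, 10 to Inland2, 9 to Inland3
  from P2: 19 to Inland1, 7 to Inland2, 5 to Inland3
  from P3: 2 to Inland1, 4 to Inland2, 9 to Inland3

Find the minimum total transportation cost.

Optimal allocation:
  P1→Inland3: 50 TEU
  P2→Inland3: 45 TEU
  P3→Inland1: 40 TEU
  P3→Inland2: 5 TEU
  P3→Inland3: 20 TEU
Total cost = $955.
(Supply check: P1 ships 50; P2 ships 45; P3 ships 65.)

955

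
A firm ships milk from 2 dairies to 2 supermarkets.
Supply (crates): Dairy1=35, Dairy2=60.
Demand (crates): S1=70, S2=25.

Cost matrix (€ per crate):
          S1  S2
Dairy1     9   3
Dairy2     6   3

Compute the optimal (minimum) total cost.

525

An optimal shipping plan:
  Dairy1 to S1: 10 × €9 = €90
  Dairy1 to S2: 25 × €3 = €75
  Dairy2 to S1: 60 × €6 = €360
Total = 90 + 75 + 360 = €525.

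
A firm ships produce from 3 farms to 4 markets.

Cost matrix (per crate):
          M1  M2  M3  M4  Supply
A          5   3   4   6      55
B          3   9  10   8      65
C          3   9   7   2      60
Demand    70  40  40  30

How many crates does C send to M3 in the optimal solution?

Optimal shipments:
  A to M2: 40 × 3 = 120
  A to M3: 15 × 4 = 60
  B to M1: 65 × 3 = 195
  C to M1: 5 × 3 = 15
  C to M3: 25 × 7 = 175
  C to M4: 30 × 2 = 60
Total cost = 625.
So C→M3 carries 25 crates.

25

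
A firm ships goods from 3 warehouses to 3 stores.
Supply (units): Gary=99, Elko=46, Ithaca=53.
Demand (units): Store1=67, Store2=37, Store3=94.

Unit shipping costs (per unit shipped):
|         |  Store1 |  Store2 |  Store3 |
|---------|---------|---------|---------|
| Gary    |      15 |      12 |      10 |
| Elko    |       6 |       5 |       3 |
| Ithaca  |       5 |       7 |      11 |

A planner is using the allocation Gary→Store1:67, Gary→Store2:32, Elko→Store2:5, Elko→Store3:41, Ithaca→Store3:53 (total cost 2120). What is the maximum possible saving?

611

Current plan cost = 67·15 + 32·12 + 5·5 + 41·3 + 53·11 = 2120.
Optimal plan:
  Gary->Store2: 37 × 12 = 444
  Gary->Store3: 62 × 10 = 620
  Elko->Store1: 14 × 6 = 84
  Elko->Store3: 32 × 3 = 96
  Ithaca->Store1: 53 × 5 = 265
Optimal cost = 1509.
Saving = 2120 − 1509 = 611.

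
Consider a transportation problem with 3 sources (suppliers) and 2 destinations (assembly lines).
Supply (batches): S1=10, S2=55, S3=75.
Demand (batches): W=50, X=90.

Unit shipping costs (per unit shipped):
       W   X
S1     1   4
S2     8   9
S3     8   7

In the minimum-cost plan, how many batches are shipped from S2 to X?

15

The minimum-cost plan:
  S1->W: 10 × 1 = 10
  S2->W: 40 × 8 = 320
  S2->X: 15 × 9 = 135
  S3->X: 75 × 7 = 525
Total cost = 990.
So S2→X carries 15 batches.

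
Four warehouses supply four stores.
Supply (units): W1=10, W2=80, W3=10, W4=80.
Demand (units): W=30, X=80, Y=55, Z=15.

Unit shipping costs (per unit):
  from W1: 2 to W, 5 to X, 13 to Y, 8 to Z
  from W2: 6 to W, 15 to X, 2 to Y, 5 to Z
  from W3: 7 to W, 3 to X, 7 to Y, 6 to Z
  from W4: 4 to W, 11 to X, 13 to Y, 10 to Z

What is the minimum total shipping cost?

1065

An optimal shipping plan:
  W1→X: 10 units
  W2→W: 10 units
  W2→Y: 55 units
  W2→Z: 15 units
  W3→X: 10 units
  W4→W: 20 units
  W4→X: 60 units
Total cost = 1065.
(Supply check: W1 ships 10; W2 ships 80; W3 ships 10; W4 ships 80.)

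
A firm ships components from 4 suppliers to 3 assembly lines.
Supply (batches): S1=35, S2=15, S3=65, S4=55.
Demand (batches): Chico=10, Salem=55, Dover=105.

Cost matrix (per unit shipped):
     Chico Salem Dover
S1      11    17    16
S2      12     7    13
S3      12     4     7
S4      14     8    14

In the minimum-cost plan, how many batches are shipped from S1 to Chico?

The minimum-cost plan:
  S1->Chico: 10 × 11 = 110
  S1->Dover: 25 × 16 = 400
  S2->Dover: 15 × 13 = 195
  S3->Dover: 65 × 7 = 455
  S4->Salem: 55 × 8 = 440
Total cost = 1600.
So S1→Chico carries 10 batches.

10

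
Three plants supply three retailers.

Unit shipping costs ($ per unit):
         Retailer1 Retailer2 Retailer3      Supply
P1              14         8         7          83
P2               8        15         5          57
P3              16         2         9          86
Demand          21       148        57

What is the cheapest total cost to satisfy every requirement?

An optimal shipping plan:
  P1 to Retailer2: 62 × $8 = $496
  P1 to Retailer3: 21 × $7 = $147
  P2 to Retailer1: 21 × $8 = $168
  P2 to Retailer3: 36 × $5 = $180
  P3 to Retailer2: 86 × $2 = $172
Total = 496 + 147 + 168 + 180 + 172 = $1163.

1163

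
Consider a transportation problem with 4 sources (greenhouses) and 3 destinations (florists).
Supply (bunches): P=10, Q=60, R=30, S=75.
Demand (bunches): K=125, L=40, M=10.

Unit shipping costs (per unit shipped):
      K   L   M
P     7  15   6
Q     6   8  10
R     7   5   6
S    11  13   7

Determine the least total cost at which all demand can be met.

1385

A cheapest plan:
  P to K: 10 bunches
  Q to K: 60 bunches
  R to L: 30 bunches
  S to K: 55 bunches
  S to L: 10 bunches
  S to M: 10 bunches
Total cost = 1385.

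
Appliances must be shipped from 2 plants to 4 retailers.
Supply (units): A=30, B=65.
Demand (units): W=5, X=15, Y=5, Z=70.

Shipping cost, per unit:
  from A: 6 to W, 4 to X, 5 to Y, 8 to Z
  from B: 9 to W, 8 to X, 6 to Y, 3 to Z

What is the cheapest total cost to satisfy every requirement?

An optimal shipping plan:
  A->W: 5 units
  A->X: 15 units
  A->Y: 5 units
  A->Z: 5 units
  B->Z: 65 units
Total cost = 350.

350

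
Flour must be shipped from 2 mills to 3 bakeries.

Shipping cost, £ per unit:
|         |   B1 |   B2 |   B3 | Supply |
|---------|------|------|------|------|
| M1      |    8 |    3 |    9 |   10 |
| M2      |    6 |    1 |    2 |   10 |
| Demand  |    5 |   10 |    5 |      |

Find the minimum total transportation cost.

70

A cheapest plan:
  M1–B1: 5 × £8 = £40
  M1–B2: 5 × £3 = £15
  M2–B2: 5 × £1 = £5
  M2–B3: 5 × £2 = £10
Total = 40 + 15 + 5 + 10 = £70.
(Supply check: M1 ships 10; M2 ships 10.)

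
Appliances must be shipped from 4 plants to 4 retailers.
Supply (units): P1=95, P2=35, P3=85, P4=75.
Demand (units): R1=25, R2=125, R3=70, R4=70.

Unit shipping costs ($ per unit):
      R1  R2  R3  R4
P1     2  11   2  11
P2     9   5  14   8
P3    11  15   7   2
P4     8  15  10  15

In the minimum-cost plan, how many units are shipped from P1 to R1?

25

Optimal shipments:
  P1->R1: 25 × $2 = $50
  P1->R3: 70 × $2 = $140
  P2->R2: 35 × $5 = $175
  P3->R2: 15 × $15 = $225
  P3->R4: 70 × $2 = $140
  P4->R2: 75 × $15 = $1125
Total cost = $1855.
So P1→R1 carries 25 units.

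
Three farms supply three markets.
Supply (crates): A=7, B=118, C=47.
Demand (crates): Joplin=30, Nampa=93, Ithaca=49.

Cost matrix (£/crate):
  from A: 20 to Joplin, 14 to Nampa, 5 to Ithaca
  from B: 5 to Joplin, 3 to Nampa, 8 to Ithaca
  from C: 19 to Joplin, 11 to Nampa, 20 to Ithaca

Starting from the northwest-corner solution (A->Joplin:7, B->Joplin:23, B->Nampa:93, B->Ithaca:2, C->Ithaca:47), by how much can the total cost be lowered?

314

Current plan cost = 7·20 + 23·5 + 93·3 + 2·8 + 47·20 = £1490.
Optimal plan:
  A→Ithaca: 7 × £5 = £35
  B→Joplin: 30 × £5 = £150
  B→Nampa: 46 × £3 = £138
  B→Ithaca: 42 × £8 = £336
  C→Nampa: 47 × £11 = £517
Optimal cost = £1176.
Saving = 1490 − 1176 = £314.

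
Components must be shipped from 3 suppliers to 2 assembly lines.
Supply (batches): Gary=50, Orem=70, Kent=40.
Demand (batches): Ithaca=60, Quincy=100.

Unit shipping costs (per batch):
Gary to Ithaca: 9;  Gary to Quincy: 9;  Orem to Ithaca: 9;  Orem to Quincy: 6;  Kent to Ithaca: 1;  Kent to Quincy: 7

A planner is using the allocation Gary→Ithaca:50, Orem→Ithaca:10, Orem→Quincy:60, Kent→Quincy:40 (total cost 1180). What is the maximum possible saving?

270

Current plan cost = 50·9 + 10·9 + 60·6 + 40·7 = 1180.
Optimal plan:
  Gary→Ithaca: 20 × 9 = 180
  Gary→Quincy: 30 × 9 = 270
  Orem→Quincy: 70 × 6 = 420
  Kent→Ithaca: 40 × 1 = 40
Optimal cost = 910.
Saving = 1180 − 910 = 270.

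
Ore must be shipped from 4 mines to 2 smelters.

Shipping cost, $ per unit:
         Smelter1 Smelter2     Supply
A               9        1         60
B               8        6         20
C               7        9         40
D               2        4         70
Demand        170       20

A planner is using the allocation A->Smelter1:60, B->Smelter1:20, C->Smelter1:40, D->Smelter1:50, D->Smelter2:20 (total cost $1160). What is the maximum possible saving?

200

Current plan cost = 60·9 + 20·8 + 40·7 + 50·2 + 20·4 = $1160.
Optimal plan:
  A to Smelter1: 40 × $9 = $360
  A to Smelter2: 20 × $1 = $20
  B to Smelter1: 20 × $8 = $160
  C to Smelter1: 40 × $7 = $280
  D to Smelter1: 70 × $2 = $140
Optimal cost = $960.
Saving = 1160 − 960 = $200.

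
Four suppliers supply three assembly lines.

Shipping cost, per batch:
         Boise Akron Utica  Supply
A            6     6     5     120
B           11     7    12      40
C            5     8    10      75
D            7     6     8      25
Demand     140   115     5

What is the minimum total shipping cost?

A cheapest plan:
  A–Boise: 65 × 6 = 390
  A–Akron: 50 × 6 = 300
  A–Utica: 5 × 5 = 25
  B–Akron: 40 × 7 = 280
  C–Boise: 75 × 5 = 375
  D–Akron: 25 × 6 = 150
Total = 390 + 300 + 25 + 280 + 375 + 150 = 1520.
(Supply check: A ships 120; B ships 40; C ships 75; D ships 25.)

1520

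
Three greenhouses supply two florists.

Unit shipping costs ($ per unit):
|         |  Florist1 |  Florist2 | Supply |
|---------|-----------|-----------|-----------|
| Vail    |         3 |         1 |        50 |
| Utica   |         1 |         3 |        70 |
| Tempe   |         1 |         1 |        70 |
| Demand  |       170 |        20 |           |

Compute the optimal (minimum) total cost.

250

A cheapest plan:
  Vail–Florist1: 30 × $3 = $90
  Vail–Florist2: 20 × $1 = $20
  Utica–Florist1: 70 × $1 = $70
  Tempe–Florist1: 70 × $1 = $70
Total = 90 + 20 + 70 + 70 = $250.
(Supply check: Vail ships 50; Utica ships 70; Tempe ships 70.)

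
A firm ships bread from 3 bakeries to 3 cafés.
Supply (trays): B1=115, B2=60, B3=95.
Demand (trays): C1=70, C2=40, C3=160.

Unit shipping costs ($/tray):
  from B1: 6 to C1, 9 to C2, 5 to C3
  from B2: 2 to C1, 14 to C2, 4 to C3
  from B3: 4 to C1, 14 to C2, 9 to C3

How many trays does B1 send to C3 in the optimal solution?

75

Solving gives:
  B1–C2: 40 × $9 = $360
  B1–C3: 75 × $5 = $375
  B2–C3: 60 × $4 = $240
  B3–C1: 70 × $4 = $280
  B3–C3: 25 × $9 = $225
Total cost = $1480.
So B1→C3 carries 75 trays.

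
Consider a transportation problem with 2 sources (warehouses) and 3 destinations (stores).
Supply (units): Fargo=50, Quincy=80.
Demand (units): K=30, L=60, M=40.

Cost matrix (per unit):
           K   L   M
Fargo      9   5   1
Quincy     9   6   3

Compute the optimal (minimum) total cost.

A cheapest plan:
  Fargo to L: 10 units
  Fargo to M: 40 units
  Quincy to K: 30 units
  Quincy to L: 50 units
Total cost = 660.
(Supply check: Fargo ships 50; Quincy ships 80.)

660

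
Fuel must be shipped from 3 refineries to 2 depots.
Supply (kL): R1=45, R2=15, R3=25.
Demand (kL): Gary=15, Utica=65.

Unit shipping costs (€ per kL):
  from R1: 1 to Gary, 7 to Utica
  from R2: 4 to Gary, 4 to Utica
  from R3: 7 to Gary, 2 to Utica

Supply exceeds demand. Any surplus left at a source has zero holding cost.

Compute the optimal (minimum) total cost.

An optimal shipping plan:
  R1–Gary: 15 × €1 = €15
  R1–Utica: 25 × €7 = €175
  R2–Utica: 15 × €4 = €60
  R3–Utica: 25 × €2 = €50
Total = 15 + 175 + 60 + 50 = €300.

300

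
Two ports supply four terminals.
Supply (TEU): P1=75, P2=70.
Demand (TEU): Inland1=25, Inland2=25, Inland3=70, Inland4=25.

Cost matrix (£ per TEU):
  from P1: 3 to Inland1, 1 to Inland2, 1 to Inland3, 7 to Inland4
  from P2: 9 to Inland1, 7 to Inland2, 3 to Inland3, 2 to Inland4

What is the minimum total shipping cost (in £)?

310

An optimal shipping plan:
  P1→Inland1: 25 × £3 = £75
  P1→Inland2: 25 × £1 = £25
  P1→Inland3: 25 × £1 = £25
  P2→Inland3: 45 × £3 = £135
  P2→Inland4: 25 × £2 = £50
Total = 75 + 25 + 25 + 135 + 50 = £310.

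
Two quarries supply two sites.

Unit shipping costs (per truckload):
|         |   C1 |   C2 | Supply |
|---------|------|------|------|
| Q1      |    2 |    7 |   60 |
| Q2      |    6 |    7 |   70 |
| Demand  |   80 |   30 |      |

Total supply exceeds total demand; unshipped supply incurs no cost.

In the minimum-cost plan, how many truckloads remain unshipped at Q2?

An optimal plan:
  Q1–C1: 60 × 2 = 120
  Q2–C1: 20 × 6 = 120
  Q2–C2: 30 × 7 = 210
Total cost = 450.
Q2 ships 50 of its 70, leaving 20.

20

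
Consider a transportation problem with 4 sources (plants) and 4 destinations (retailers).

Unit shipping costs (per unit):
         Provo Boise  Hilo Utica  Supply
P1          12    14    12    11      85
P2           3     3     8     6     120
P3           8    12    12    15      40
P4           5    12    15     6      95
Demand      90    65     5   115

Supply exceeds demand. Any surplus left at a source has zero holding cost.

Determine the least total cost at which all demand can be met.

1490

Optimal allocation:
  P1→Utica: 20 × 11 = 220
  P2→Provo: 55 × 3 = 165
  P2→Boise: 65 × 3 = 195
  P3→Provo: 35 × 8 = 280
  P3→Hilo: 5 × 12 = 60
  P4→Utica: 95 × 6 = 570
Total = 220 + 165 + 195 + 280 + 60 + 570 = 1490.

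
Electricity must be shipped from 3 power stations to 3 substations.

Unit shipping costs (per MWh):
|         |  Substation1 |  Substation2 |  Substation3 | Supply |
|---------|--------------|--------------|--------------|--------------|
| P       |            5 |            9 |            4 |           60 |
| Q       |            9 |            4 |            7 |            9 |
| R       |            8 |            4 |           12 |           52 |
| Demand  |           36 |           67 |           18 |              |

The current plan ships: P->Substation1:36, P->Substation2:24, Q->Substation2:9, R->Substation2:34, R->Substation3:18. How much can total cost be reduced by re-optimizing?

Current plan cost = 36·5 + 24·9 + 9·4 + 34·4 + 18·12 = 784.
Optimal plan:
  P->Substation1: 36 × 5 = 180
  P->Substation2: 6 × 9 = 54
  P->Substation3: 18 × 4 = 72
  Q->Substation2: 9 × 4 = 36
  R->Substation2: 52 × 4 = 208
Optimal cost = 550.
Saving = 784 − 550 = 234.

234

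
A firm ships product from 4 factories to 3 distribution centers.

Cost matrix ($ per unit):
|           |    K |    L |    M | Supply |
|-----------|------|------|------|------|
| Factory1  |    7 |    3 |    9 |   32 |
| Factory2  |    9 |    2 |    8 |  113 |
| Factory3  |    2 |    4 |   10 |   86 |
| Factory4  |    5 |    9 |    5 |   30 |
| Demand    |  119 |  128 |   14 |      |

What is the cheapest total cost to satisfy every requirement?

712

One minimum-cost allocation:
  Factory1 to K: 17 × $7 = $119
  Factory1 to L: 15 × $3 = $45
  Factory2 to L: 113 × $2 = $226
  Factory3 to K: 86 × $2 = $172
  Factory4 to K: 16 × $5 = $80
  Factory4 to M: 14 × $5 = $70
Total = 119 + 45 + 226 + 172 + 80 + 70 = $712.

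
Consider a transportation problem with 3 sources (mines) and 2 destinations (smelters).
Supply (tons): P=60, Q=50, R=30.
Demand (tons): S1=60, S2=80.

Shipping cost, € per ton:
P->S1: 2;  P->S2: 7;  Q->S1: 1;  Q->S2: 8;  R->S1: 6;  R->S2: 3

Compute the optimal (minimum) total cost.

510

A cheapest plan:
  P→S1: 10 × €2 = €20
  P→S2: 50 × €7 = €350
  Q→S1: 50 × €1 = €50
  R→S2: 30 × €3 = €90
Total = 20 + 350 + 50 + 90 = €510.
(Supply check: P ships 60; Q ships 50; R ships 30.)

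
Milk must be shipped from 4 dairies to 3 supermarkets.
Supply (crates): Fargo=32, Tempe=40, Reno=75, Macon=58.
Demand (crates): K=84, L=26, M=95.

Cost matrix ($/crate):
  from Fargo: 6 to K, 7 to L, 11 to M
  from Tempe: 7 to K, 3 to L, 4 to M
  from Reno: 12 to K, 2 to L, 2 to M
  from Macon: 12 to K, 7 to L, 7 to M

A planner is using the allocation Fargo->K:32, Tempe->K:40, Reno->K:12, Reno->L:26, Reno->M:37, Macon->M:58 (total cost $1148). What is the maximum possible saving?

60

Current plan cost = 32·6 + 40·7 + 12·12 + 26·2 + 37·2 + 58·7 = $1148.
Optimal plan:
  Fargo->K: 32 × $6 = $192
  Tempe->K: 40 × $7 = $280
  Reno->M: 75 × $2 = $150
  Macon->K: 12 × $12 = $144
  Macon->L: 26 × $7 = $182
  Macon->M: 20 × $7 = $140
Optimal cost = $1088.
Saving = 1148 − 1088 = $60.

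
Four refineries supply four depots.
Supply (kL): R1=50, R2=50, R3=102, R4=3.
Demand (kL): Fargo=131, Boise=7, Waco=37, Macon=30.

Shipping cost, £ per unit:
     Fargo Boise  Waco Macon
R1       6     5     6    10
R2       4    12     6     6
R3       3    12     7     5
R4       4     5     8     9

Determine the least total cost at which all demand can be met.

871

A cheapest plan:
  R1→Fargo: 6 kL
  R1→Boise: 7 kL
  R1→Waco: 37 kL
  R2→Fargo: 20 kL
  R2→Macon: 30 kL
  R3→Fargo: 102 kL
  R4→Fargo: 3 kL
Total cost = £871.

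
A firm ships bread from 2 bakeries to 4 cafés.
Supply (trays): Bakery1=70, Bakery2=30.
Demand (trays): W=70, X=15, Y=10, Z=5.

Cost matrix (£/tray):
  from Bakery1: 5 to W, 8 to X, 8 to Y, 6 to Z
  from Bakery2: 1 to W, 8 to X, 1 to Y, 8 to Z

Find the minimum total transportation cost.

430

Optimal allocation:
  Bakery1->W: 50 × £5 = £250
  Bakery1->X: 15 × £8 = £120
  Bakery1->Z: 5 × £6 = £30
  Bakery2->W: 20 × £1 = £20
  Bakery2->Y: 10 × £1 = £10
Total = 250 + 120 + 30 + 20 + 10 = £430.
(Supply check: Bakery1 ships 70; Bakery2 ships 30.)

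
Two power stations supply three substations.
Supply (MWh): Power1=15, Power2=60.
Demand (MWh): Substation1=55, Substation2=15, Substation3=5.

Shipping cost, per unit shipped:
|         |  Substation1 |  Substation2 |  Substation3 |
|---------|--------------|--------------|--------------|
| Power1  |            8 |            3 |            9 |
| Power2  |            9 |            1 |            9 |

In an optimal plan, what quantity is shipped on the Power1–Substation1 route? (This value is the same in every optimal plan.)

15

Optimal shipments:
  Power1 to Substation1: 15 × 8 = 120
  Power2 to Substation1: 40 × 9 = 360
  Power2 to Substation2: 15 × 1 = 15
  Power2 to Substation3: 5 × 9 = 45
Total cost = 540.
So Power1→Substation1 carries 15 MWh.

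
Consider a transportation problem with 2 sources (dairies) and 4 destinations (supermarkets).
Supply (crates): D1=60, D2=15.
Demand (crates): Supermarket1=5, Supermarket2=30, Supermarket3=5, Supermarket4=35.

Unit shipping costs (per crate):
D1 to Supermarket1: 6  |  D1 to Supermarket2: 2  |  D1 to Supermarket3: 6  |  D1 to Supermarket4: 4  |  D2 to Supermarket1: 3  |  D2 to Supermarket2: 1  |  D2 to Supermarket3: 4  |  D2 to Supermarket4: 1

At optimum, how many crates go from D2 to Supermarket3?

The minimum-cost plan:
  D1->Supermarket1: 5 × 6 = 30
  D1->Supermarket2: 30 × 2 = 60
  D1->Supermarket3: 5 × 6 = 30
  D1->Supermarket4: 20 × 4 = 80
  D2->Supermarket4: 15 × 1 = 15
Total cost = 215.
The route D2→Supermarket3 is not used.

0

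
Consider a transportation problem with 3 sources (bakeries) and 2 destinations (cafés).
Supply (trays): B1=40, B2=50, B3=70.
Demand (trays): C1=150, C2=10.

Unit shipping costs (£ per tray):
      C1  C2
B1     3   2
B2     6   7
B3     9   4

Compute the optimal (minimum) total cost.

One minimum-cost allocation:
  B1→C1: 40 × £3 = £120
  B2→C1: 50 × £6 = £300
  B3→C1: 60 × £9 = £540
  B3→C2: 10 × £4 = £40
Total = 120 + 300 + 540 + 40 = £1000.

1000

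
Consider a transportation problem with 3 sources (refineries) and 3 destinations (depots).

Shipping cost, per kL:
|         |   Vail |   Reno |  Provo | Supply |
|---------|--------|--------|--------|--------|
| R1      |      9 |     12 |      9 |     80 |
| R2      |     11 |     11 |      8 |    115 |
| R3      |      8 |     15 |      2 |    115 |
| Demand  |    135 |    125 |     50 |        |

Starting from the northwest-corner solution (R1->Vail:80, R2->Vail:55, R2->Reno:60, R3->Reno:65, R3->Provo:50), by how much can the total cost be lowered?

425

Current plan cost = 80·9 + 55·11 + 60·11 + 65·15 + 50·2 = 3060.
Optimal plan:
  R1 to Vail: 70 × 9 = 630
  R1 to Reno: 10 × 12 = 120
  R2 to Reno: 115 × 11 = 1265
  R3 to Vail: 65 × 8 = 520
  R3 to Provo: 50 × 2 = 100
Optimal cost = 2635.
Saving = 3060 − 2635 = 425.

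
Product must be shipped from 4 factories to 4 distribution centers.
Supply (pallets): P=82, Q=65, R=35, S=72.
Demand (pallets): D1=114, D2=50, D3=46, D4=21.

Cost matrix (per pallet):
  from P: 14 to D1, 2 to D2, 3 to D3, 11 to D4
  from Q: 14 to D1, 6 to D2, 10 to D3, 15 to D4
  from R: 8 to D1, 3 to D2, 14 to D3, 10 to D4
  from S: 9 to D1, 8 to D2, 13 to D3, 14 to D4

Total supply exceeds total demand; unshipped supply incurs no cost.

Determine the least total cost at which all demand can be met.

1635

An optimal shipping plan:
  P–D2: 15 pallets
  P–D3: 46 pallets
  P–D4: 21 pallets
  Q–D1: 7 pallets
  Q–D2: 35 pallets
  R–D1: 35 pallets
  S–D1: 72 pallets
Total cost = 1635.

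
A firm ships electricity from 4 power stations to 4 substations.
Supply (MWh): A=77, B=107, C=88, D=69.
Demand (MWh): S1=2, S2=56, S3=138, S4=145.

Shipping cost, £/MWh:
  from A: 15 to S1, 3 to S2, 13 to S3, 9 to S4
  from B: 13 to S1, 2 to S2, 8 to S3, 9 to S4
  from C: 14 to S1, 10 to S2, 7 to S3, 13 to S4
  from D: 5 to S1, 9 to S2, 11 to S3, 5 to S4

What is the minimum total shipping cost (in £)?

An optimal shipping plan:
  A->S4: 77 × £9 = £693
  B->S2: 56 × £2 = £112
  B->S3: 50 × £8 = £400
  B->S4: 1 × £9 = £9
  C->S3: 88 × £7 = £616
  D->S1: 2 × £5 = £10
  D->S4: 67 × £5 = £335
Total = 693 + 112 + 400 + 9 + 616 + 10 + 335 = £2175.
(Supply check: A ships 77; B ships 107; C ships 88; D ships 69.)

2175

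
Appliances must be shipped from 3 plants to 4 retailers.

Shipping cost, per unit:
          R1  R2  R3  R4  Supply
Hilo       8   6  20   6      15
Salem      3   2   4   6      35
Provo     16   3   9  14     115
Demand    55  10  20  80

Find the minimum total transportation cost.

Optimal allocation:
  Hilo–R4: 15 × 6 = 90
  Salem–R1: 35 × 3 = 105
  Provo–R1: 20 × 16 = 320
  Provo–R2: 10 × 3 = 30
  Provo–R3: 20 × 9 = 180
  Provo–R4: 65 × 14 = 910
Total = 90 + 105 + 320 + 30 + 180 + 910 = 1635.
(Supply check: Hilo ships 15; Salem ships 35; Provo ships 115.)

1635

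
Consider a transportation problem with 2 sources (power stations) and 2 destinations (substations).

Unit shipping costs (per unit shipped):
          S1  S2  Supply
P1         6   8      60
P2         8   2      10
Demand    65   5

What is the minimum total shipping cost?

410

An optimal shipping plan:
  P1→S1: 60 × 6 = 360
  P2→S1: 5 × 8 = 40
  P2→S2: 5 × 2 = 10
Total = 360 + 40 + 10 = 410.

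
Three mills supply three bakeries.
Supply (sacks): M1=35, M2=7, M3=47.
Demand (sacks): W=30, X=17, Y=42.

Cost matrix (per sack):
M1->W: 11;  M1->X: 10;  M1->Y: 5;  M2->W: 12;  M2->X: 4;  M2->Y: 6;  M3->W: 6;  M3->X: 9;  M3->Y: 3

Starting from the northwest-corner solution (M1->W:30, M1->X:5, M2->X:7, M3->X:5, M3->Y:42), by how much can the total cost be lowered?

Current plan cost = 30·11 + 5·10 + 7·4 + 5·9 + 42·3 = 579.
Optimal plan:
  M1→X: 10 × 10 = 100
  M1→Y: 25 × 5 = 125
  M2→X: 7 × 4 = 28
  M3→W: 30 × 6 = 180
  M3→Y: 17 × 3 = 51
Optimal cost = 484.
Saving = 579 − 484 = 95.

95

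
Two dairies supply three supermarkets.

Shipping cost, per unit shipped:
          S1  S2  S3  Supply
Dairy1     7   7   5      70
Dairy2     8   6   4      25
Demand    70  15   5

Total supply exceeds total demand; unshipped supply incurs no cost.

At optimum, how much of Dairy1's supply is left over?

0

Minimum-cost shipments:
  Dairy1 to S1: 70 × 7 = 490
  Dairy2 to S2: 15 × 6 = 90
  Dairy2 to S3: 5 × 4 = 20
Total cost = 600.
Dairy1 ships 70 of its 70, leaving 0.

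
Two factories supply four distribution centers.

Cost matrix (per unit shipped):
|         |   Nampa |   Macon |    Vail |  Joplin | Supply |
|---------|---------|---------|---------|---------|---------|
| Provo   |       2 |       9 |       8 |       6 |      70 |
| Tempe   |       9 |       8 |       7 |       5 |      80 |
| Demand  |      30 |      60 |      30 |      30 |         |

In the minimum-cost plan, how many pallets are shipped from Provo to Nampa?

30

The minimum-cost plan:
  Provo->Nampa: 30 × 2 = 60
  Provo->Macon: 40 × 9 = 360
  Tempe->Macon: 20 × 8 = 160
  Tempe->Vail: 30 × 7 = 210
  Tempe->Joplin: 30 × 5 = 150
Total cost = 940.
So Provo→Nampa carries 30 pallets.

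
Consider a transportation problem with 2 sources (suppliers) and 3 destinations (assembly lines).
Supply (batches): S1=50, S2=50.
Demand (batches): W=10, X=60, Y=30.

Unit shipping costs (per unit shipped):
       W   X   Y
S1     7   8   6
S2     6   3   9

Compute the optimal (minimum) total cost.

480

One minimum-cost allocation:
  S1->W: 10 × 7 = 70
  S1->X: 10 × 8 = 80
  S1->Y: 30 × 6 = 180
  S2->X: 50 × 3 = 150
Total = 70 + 80 + 180 + 150 = 480.
(Supply check: S1 ships 50; S2 ships 50.)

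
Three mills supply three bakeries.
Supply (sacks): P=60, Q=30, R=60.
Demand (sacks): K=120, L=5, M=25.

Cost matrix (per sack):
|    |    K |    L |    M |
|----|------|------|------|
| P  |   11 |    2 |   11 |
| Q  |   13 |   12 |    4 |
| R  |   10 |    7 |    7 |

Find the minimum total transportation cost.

1380

An optimal shipping plan:
  P→K: 55 × 11 = 605
  P→L: 5 × 2 = 10
  Q→K: 5 × 13 = 65
  Q→M: 25 × 4 = 100
  R→K: 60 × 10 = 600
Total = 605 + 10 + 65 + 100 + 600 = 1380.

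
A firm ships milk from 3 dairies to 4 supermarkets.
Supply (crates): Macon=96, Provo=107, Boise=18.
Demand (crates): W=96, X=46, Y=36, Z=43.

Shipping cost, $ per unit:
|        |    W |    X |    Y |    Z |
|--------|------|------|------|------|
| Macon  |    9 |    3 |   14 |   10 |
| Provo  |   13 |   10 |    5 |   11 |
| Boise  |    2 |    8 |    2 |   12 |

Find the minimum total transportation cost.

One minimum-cost allocation:
  Macon to W: 50 × $9 = $450
  Macon to X: 46 × $3 = $138
  Provo to W: 28 × $13 = $364
  Provo to Y: 36 × $5 = $180
  Provo to Z: 43 × $11 = $473
  Boise to W: 18 × $2 = $36
Total = 450 + 138 + 364 + 180 + 473 + 36 = $1641.
(Supply check: Macon ships 96; Provo ships 107; Boise ships 18.)

1641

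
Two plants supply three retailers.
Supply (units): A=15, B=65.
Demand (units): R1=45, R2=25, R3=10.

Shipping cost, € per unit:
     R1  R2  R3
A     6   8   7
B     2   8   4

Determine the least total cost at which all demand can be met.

One minimum-cost allocation:
  A->R2: 15 × €8 = €120
  B->R1: 45 × €2 = €90
  B->R2: 10 × €8 = €80
  B->R3: 10 × €4 = €40
Total = 120 + 90 + 80 + 40 = €330.
(Supply check: A ships 15; B ships 65.)

330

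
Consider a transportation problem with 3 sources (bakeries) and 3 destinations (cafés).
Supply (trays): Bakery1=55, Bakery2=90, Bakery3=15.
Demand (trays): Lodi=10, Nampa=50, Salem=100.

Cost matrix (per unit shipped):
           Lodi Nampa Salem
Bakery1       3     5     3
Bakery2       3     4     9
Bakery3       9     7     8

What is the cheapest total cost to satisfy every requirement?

An optimal shipping plan:
  Bakery1→Salem: 55 × 3 = 165
  Bakery2→Lodi: 10 × 3 = 30
  Bakery2→Nampa: 50 × 4 = 200
  Bakery2→Salem: 30 × 9 = 270
  Bakery3→Salem: 15 × 8 = 120
Total = 165 + 30 + 200 + 270 + 120 = 785.
(Supply check: Bakery1 ships 55; Bakery2 ships 90; Bakery3 ships 15.)

785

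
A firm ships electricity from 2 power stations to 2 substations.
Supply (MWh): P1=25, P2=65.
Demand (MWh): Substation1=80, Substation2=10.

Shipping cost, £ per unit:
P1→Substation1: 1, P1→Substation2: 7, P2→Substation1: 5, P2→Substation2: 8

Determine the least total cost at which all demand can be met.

380

A cheapest plan:
  P1→Substation1: 25 × £1 = £25
  P2→Substation1: 55 × £5 = £275
  P2→Substation2: 10 × £8 = £80
Total = 25 + 275 + 80 = £380.
(Supply check: P1 ships 25; P2 ships 65.)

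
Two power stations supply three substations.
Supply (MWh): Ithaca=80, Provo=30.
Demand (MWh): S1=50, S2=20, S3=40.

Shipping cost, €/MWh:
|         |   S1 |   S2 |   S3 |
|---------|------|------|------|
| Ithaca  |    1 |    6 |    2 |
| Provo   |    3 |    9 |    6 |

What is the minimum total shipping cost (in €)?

310

An optimal shipping plan:
  Ithaca–S1: 20 × €1 = €20
  Ithaca–S2: 20 × €6 = €120
  Ithaca–S3: 40 × €2 = €80
  Provo–S1: 30 × €3 = €90
Total = 20 + 120 + 80 + 90 = €310.
(Supply check: Ithaca ships 80; Provo ships 30.)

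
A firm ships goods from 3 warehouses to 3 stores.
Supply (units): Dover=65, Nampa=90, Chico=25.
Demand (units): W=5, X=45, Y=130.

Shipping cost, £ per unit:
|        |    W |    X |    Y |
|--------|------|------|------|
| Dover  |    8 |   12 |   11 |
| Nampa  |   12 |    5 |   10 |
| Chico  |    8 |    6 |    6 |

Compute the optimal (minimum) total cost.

1525

A cheapest plan:
  Dover–W: 5 × £8 = £40
  Dover–Y: 60 × £11 = £660
  Nampa–X: 45 × £5 = £225
  Nampa–Y: 45 × £10 = £450
  Chico–Y: 25 × £6 = £150
Total = 40 + 660 + 225 + 450 + 150 = £1525.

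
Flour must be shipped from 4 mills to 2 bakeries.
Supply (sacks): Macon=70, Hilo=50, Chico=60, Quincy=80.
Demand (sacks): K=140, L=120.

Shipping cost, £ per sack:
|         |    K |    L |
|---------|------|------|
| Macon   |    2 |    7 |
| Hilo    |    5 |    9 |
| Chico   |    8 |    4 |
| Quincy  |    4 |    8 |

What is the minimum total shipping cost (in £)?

An optimal shipping plan:
  Macon→K: 70 × £2 = £140
  Hilo→K: 50 × £5 = £250
  Chico→L: 60 × £4 = £240
  Quincy→K: 20 × £4 = £80
  Quincy→L: 60 × £8 = £480
Total = 140 + 250 + 240 + 80 + 480 = £1190.
(Supply check: Macon ships 70; Hilo ships 50; Chico ships 60; Quincy ships 80.)

1190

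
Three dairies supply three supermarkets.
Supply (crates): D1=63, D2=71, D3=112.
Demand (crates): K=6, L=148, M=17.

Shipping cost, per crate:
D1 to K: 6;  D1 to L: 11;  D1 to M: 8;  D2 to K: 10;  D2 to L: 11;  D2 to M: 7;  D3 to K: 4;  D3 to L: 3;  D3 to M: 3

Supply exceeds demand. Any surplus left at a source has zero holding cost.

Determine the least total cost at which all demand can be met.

A cheapest plan:
  D1→K: 6 × 6 = 36
  D1→L: 36 × 11 = 396
  D2→M: 17 × 7 = 119
  D3→L: 112 × 3 = 336
Total = 36 + 396 + 119 + 336 = 887.

887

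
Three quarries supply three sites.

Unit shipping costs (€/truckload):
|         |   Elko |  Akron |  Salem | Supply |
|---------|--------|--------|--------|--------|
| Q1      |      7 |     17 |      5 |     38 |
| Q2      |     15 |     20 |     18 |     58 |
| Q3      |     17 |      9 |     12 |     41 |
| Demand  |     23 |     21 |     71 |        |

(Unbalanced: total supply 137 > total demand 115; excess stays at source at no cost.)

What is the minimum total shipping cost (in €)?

1198

Optimal allocation:
  Q1->Salem: 38 truckloads
  Q2->Elko: 23 truckloads
  Q2->Salem: 13 truckloads
  Q3->Akron: 21 truckloads
  Q3->Salem: 20 truckloads
Total cost = €1198.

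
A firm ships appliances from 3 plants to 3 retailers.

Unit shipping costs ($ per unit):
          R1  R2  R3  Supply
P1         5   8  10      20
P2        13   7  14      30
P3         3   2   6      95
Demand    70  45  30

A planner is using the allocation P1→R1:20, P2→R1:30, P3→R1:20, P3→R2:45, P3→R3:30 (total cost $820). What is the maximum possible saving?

150

Current plan cost = 20·5 + 30·13 + 20·3 + 45·2 + 30·6 = $820.
Optimal plan:
  P1–R1: 20 × $5 = $100
  P2–R2: 30 × $7 = $210
  P3–R1: 50 × $3 = $150
  P3–R2: 15 × $2 = $30
  P3–R3: 30 × $6 = $180
Optimal cost = $670.
Saving = 820 − 670 = $150.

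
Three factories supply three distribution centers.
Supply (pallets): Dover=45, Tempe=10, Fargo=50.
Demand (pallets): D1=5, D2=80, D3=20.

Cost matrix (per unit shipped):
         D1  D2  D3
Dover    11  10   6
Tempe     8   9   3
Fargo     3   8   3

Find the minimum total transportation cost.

805

An optimal shipping plan:
  Dover->D2: 45 pallets
  Tempe->D3: 10 pallets
  Fargo->D1: 5 pallets
  Fargo->D2: 35 pallets
  Fargo->D3: 10 pallets
Total cost = 805.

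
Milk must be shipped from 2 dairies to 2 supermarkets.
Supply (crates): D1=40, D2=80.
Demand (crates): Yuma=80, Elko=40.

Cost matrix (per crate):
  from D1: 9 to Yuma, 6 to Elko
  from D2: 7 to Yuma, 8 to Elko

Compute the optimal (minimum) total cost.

Optimal allocation:
  D1→Elko: 40 × 6 = 240
  D2→Yuma: 80 × 7 = 560
Total = 240 + 560 = 800.

800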